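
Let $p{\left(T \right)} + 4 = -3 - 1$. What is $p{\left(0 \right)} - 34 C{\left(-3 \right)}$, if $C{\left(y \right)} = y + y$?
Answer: $196$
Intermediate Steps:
$p{\left(T \right)} = -8$ ($p{\left(T \right)} = -4 - 4 = -8$)
$C{\left(y \right)} = 2 y$
$p{\left(0 \right)} - 34 C{\left(-3 \right)} = -8 - 34 \cdot 2 \left(-3\right) = -8 - -204 = -8 + 204 = 196$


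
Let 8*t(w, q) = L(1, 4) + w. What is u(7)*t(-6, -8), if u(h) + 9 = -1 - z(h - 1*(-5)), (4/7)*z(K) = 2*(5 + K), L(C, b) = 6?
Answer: 0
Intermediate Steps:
z(K) = 35/2 + 7*K/2 (z(K) = 7*(2*(5 + K))/4 = 7*(10 + 2*K)/4 = 35/2 + 7*K/2)
u(h) = -45 - 7*h/2 (u(h) = -9 + (-1 - (35/2 + 7*(h - 1*(-5))/2)) = -9 + (-1 - (35/2 + 7*(h + 5)/2)) = -9 + (-1 - (35/2 + 7*(5 + h)/2)) = -9 + (-1 - (35/2 + (35/2 + 7*h/2))) = -9 + (-1 - (35 + 7*h/2)) = -9 + (-1 + (-35 - 7*h/2)) = -9 + (-36 - 7*h/2) = -45 - 7*h/2)
t(w, q) = ¾ + w/8 (t(w, q) = (6 + w)/8 = ¾ + w/8)
u(7)*t(-6, -8) = (-45 - 7/2*7)*(¾ + (⅛)*(-6)) = (-45 - 49/2)*(¾ - ¾) = -139/2*0 = 0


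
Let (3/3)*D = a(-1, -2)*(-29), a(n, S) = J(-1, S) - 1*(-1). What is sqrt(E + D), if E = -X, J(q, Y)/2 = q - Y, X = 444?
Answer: 3*I*sqrt(59) ≈ 23.043*I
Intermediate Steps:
J(q, Y) = -2*Y + 2*q (J(q, Y) = 2*(q - Y) = -2*Y + 2*q)
a(n, S) = -1 - 2*S (a(n, S) = (-2*S + 2*(-1)) - 1*(-1) = (-2*S - 2) + 1 = (-2 - 2*S) + 1 = -1 - 2*S)
E = -444 (E = -1*444 = -444)
D = -87 (D = (-1 - 2*(-2))*(-29) = (-1 + 4)*(-29) = 3*(-29) = -87)
sqrt(E + D) = sqrt(-444 - 87) = sqrt(-531) = 3*I*sqrt(59)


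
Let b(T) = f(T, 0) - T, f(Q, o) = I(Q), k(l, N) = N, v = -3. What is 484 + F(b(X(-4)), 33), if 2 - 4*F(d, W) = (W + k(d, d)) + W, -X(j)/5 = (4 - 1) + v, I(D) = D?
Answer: 468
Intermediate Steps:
X(j) = 0 (X(j) = -5*((4 - 1) - 3) = -5*(3 - 3) = -5*0 = 0)
f(Q, o) = Q
b(T) = 0 (b(T) = T - T = 0)
F(d, W) = 1/2 - W/2 - d/4 (F(d, W) = 1/2 - ((W + d) + W)/4 = 1/2 - (d + 2*W)/4 = 1/2 + (-W/2 - d/4) = 1/2 - W/2 - d/4)
484 + F(b(X(-4)), 33) = 484 + (1/2 - 1/2*33 - 1/4*0) = 484 + (1/2 - 33/2 + 0) = 484 - 16 = 468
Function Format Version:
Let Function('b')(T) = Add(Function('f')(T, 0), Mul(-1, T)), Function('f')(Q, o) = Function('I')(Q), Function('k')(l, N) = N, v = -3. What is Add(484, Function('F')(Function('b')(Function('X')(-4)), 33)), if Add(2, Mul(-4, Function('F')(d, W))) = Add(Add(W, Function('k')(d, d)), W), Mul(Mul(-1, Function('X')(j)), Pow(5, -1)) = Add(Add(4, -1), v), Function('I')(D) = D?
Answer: 468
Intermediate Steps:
Function('X')(j) = 0 (Function('X')(j) = Mul(-5, Add(Add(4, -1), -3)) = Mul(-5, Add(3, -3)) = Mul(-5, 0) = 0)
Function('f')(Q, o) = Q
Function('b')(T) = 0 (Function('b')(T) = Add(T, Mul(-1, T)) = 0)
Function('F')(d, W) = Add(Rational(1, 2), Mul(Rational(-1, 2), W), Mul(Rational(-1, 4), d)) (Function('F')(d, W) = Add(Rational(1, 2), Mul(Rational(-1, 4), Add(Add(W, d), W))) = Add(Rational(1, 2), Mul(Rational(-1, 4), Add(d, Mul(2, W)))) = Add(Rational(1, 2), Add(Mul(Rational(-1, 2), W), Mul(Rational(-1, 4), d))) = Add(Rational(1, 2), Mul(Rational(-1, 2), W), Mul(Rational(-1, 4), d)))
Add(484, Function('F')(Function('b')(Function('X')(-4)), 33)) = Add(484, Add(Rational(1, 2), Mul(Rational(-1, 2), 33), Mul(Rational(-1, 4), 0))) = Add(484, Add(Rational(1, 2), Rational(-33, 2), 0)) = Add(484, -16) = 468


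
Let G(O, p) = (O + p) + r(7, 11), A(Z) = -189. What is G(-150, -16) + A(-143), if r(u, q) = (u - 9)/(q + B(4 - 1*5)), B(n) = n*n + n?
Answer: -3907/11 ≈ -355.18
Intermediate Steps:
B(n) = n + n**2 (B(n) = n**2 + n = n + n**2)
r(u, q) = (-9 + u)/q (r(u, q) = (u - 9)/(q + (4 - 1*5)*(1 + (4 - 1*5))) = (-9 + u)/(q + (4 - 5)*(1 + (4 - 5))) = (-9 + u)/(q - (1 - 1)) = (-9 + u)/(q - 1*0) = (-9 + u)/(q + 0) = (-9 + u)/q)
G(O, p) = -2/11 + O + p (G(O, p) = (O + p) + (-9 + 7)/11 = (O + p) + (1/11)*(-2) = (O + p) - 2/11 = -2/11 + O + p)
G(-150, -16) + A(-143) = (-2/11 - 150 - 16) - 189 = -1828/11 - 189 = -3907/11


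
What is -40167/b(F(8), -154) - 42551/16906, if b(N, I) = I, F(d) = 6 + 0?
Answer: 168127612/650881 ≈ 258.31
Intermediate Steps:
F(d) = 6
-40167/b(F(8), -154) - 42551/16906 = -40167/(-154) - 42551/16906 = -40167*(-1/154) - 42551*1/16906 = 40167/154 - 42551/16906 = 168127612/650881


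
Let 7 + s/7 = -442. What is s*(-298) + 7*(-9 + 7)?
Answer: 936600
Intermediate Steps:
s = -3143 (s = -49 + 7*(-442) = -49 - 3094 = -3143)
s*(-298) + 7*(-9 + 7) = -3143*(-298) + 7*(-9 + 7) = 936614 + 7*(-2) = 936614 - 14 = 936600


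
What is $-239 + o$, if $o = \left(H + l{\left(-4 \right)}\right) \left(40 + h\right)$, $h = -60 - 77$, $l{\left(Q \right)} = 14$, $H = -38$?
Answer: $2089$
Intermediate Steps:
$h = -137$ ($h = -60 - 77 = -137$)
$o = 2328$ ($o = \left(-38 + 14\right) \left(40 - 137\right) = \left(-24\right) \left(-97\right) = 2328$)
$-239 + o = -239 + 2328 = 2089$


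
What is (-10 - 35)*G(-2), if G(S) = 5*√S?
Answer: -225*I*√2 ≈ -318.2*I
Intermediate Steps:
(-10 - 35)*G(-2) = (-10 - 35)*(5*√(-2)) = -225*I*√2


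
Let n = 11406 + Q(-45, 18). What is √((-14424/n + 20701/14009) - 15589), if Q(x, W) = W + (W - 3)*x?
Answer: 2*I*√9818889426556271446/50194247 ≈ 124.86*I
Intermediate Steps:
Q(x, W) = W + x*(-3 + W) (Q(x, W) = W + (-3 + W)*x = W + x*(-3 + W))
n = 10749 (n = 11406 + (18 - 3*(-45) + 18*(-45)) = 11406 + (18 + 135 - 810) = 11406 - 657 = 10749)
√((-14424/n + 20701/14009) - 15589) = √((-14424/10749 + 20701/14009) - 15589) = √((-14424*1/10749 + 20701*(1/14009)) - 15589) = √((-4808/3583 + 20701/14009) - 15589) = √(6816411/50194247 - 15589) = √(-782471300072/50194247) = 2*I*√9818889426556271446/50194247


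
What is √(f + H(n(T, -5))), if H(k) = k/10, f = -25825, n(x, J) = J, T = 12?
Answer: 3*I*√11478/2 ≈ 160.7*I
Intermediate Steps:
H(k) = k/10 (H(k) = k*(⅒) = k/10)
√(f + H(n(T, -5))) = √(-25825 + (⅒)*(-5)) = √(-25825 - ½) = √(-51651/2) = 3*I*√11478/2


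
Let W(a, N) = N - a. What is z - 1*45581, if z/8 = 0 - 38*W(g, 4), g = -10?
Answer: -49837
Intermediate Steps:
z = -4256 (z = 8*(0 - 38*(4 - 1*(-10))) = 8*(0 - 38*(4 + 10)) = 8*(0 - 38*14) = 8*(0 - 532) = 8*(-532) = -4256)
z - 1*45581 = -4256 - 1*45581 = -4256 - 45581 = -49837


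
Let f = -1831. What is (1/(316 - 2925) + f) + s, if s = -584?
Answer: -6300736/2609 ≈ -2415.0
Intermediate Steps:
(1/(316 - 2925) + f) + s = (1/(316 - 2925) - 1831) - 584 = (1/(-2609) - 1831) - 584 = (-1/2609 - 1831) - 584 = -4777080/2609 - 584 = -6300736/2609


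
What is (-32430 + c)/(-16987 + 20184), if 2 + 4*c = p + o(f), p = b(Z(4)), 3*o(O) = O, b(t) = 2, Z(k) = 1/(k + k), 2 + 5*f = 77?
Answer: -129715/12788 ≈ -10.143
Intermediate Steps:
f = 15 (f = -⅖ + (⅕)*77 = -⅖ + 77/5 = 15)
Z(k) = 1/(2*k)
o(O) = O/3
p = 2
c = 5/4 (c = -½ + (2 + (⅓)*15)/4 = -½ + (2 + 5)/4 = -½ + (¼)*7 = -½ + 7/4 = 5/4 ≈ 1.2500)
(-32430 + c)/(-16987 + 20184) = (-32430 + 5/4)/(-16987 + 20184) = -129715/4/3197 = -129715/4*1/3197 = -129715/12788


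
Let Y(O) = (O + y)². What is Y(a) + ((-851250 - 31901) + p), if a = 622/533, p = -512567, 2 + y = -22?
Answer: -396360022002/284089 ≈ -1.3952e+6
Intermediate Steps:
y = -24 (y = -2 - 22 = -24)
a = 622/533 (a = 622*(1/533) = 622/533 ≈ 1.1670)
Y(O) = (-24 + O)² (Y(O) = (O - 24)² = (-24 + O)²)
Y(a) + ((-851250 - 31901) + p) = (-24 + 622/533)² + ((-851250 - 31901) - 512567) = (-12170/533)² + (-883151 - 512567) = 148108900/284089 - 1395718 = -396360022002/284089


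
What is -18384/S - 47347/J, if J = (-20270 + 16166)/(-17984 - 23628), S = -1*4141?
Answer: -2039634170597/4248666 ≈ -4.8006e+5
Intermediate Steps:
S = -4141
J = 1026/10403 (J = -4104/(-41612) = -4104*(-1/41612) = 1026/10403 ≈ 0.098625)
-18384/S - 47347/J = -18384/(-4141) - 47347/1026/10403 = -18384*(-1/4141) - 47347*10403/1026 = 18384/4141 - 492550841/1026 = -2039634170597/4248666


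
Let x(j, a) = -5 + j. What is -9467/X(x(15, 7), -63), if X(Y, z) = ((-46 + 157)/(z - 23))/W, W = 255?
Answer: 69203770/37 ≈ 1.8704e+6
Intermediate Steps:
X(Y, z) = 37/(85*(-23 + z)) (X(Y, z) = ((-46 + 157)/(z - 23))/255 = (111/(-23 + z))*(1/255) = 37/(85*(-23 + z)))
-9467/X(x(15, 7), -63) = -9467/(37/(85*(-23 - 63))) = -9467/((37/85)/(-86)) = -9467/((37/85)*(-1/86)) = -9467/(-37/7310) = -9467*(-7310/37) = 69203770/37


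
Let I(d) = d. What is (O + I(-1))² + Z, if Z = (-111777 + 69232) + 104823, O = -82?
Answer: 69167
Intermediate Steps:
Z = 62278 (Z = -42545 + 104823 = 62278)
(O + I(-1))² + Z = (-82 - 1)² + 62278 = (-83)² + 62278 = 6889 + 62278 = 69167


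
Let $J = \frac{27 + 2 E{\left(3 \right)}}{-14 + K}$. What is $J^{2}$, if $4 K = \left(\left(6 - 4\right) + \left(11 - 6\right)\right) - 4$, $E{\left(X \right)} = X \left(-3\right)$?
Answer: $\frac{1296}{2809} \approx 0.46137$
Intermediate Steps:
$E{\left(X \right)} = - 3 X$
$K = \frac{3}{4}$ ($K = \frac{\left(\left(6 - 4\right) + \left(11 - 6\right)\right) - 4}{4} = \frac{\left(2 + \left(11 - 6\right)\right) - 4}{4} = \frac{\left(2 + 5\right) - 4}{4} = \frac{7 - 4}{4} = \frac{1}{4} \cdot 3 = \frac{3}{4} \approx 0.75$)
$J = - \frac{36}{53}$ ($J = \frac{27 + 2 \left(\left(-3\right) 3\right)}{-14 + \frac{3}{4}} = \frac{27 + 2 \left(-9\right)}{- \frac{53}{4}} = \left(27 - 18\right) \left(- \frac{4}{53}\right) = 9 \left(- \frac{4}{53}\right) = - \frac{36}{53} \approx -0.67924$)
$J^{2} = \left(- \frac{36}{53}\right)^{2} = \frac{1296}{2809}$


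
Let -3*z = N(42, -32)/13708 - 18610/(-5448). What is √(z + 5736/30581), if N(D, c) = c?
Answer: I*√19361806094233835236651/142739080494 ≈ 0.97483*I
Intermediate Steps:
z = -31866443/28005444 (z = -(-32/13708 - 18610/(-5448))/3 = -(-32*1/13708 - 18610*(-1/5448))/3 = -(-8/3427 + 9305/2724)/3 = -⅓*31866443/9335148 = -31866443/28005444 ≈ -1.1379)
√(z + 5736/30581) = √(-31866443/28005444 + 5736/30581) = √(-813868466599/856434482964) = I*√19361806094233835236651/142739080494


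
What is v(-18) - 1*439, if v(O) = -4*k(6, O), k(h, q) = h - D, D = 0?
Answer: -463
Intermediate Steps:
k(h, q) = h (k(h, q) = h - 1*0 = h + 0 = h)
v(O) = -24 (v(O) = -4*6 = -24)
v(-18) - 1*439 = -24 - 1*439 = -24 - 439 = -463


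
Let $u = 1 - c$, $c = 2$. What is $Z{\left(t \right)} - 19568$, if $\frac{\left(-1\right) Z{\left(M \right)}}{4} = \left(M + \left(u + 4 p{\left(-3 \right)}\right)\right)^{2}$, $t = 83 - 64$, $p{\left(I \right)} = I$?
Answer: $-19712$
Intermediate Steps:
$u = -1$ ($u = 1 - 2 = -1$)
$t = 19$ ($t = 83 - 64 = 19$)
$Z{\left(M \right)} = - 4 \left(-13 + M\right)^{2}$ ($Z{\left(M \right)} = - 4 \left(M + \left(-1 + 4 \left(-3\right)\right)\right)^{2} = - 4 \left(M - 13\right)^{2} = - 4 \left(-13 + M\right)^{2}$)
$Z{\left(t \right)} - 19568 = - 4 \left(-13 + 19\right)^{2} - 19568 = - 4 \cdot 6^{2} - 19568 = \left(-4\right) 36 - 19568 = -144 - 19568 = -19712$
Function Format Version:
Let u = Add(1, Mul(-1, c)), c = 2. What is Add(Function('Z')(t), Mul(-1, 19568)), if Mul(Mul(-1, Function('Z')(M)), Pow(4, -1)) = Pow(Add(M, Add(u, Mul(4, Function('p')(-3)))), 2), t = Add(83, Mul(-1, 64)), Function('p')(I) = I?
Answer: -19712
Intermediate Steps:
u = -1 (u = Add(1, Mul(-1, 2)) = Add(1, -2) = -1)
t = 19 (t = Add(83, -64) = 19)
Function('Z')(M) = Mul(-4, Pow(Add(-13, M), 2)) (Function('Z')(M) = Mul(-4, Pow(Add(M, Add(-1, Mul(4, -3))), 2)) = Mul(-4, Pow(Add(M, Add(-1, -12)), 2)) = Mul(-4, Pow(Add(M, -13), 2)) = Mul(-4, Pow(Add(-13, M), 2)))
Add(Function('Z')(t), Mul(-1, 19568)) = Add(Mul(-4, Pow(Add(-13, 19), 2)), Mul(-1, 19568)) = Add(Mul(-4, Pow(6, 2)), -19568) = Add(Mul(-4, 36), -19568) = Add(-144, -19568) = -19712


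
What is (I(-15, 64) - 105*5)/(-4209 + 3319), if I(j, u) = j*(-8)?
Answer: 81/178 ≈ 0.45506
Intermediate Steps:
I(j, u) = -8*j
(I(-15, 64) - 105*5)/(-4209 + 3319) = (-8*(-15) - 105*5)/(-4209 + 3319) = (120 - 525)/(-890) = -405*(-1/890) = 81/178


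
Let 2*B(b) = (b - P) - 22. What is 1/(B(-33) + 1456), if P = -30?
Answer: 2/2887 ≈ 0.00069276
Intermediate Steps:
B(b) = 4 + b/2 (B(b) = ((b - 1*(-30)) - 22)/2 = ((b + 30) - 22)/2 = ((30 + b) - 22)/2 = (8 + b)/2 = 4 + b/2)
1/(B(-33) + 1456) = 1/((4 + (½)*(-33)) + 1456) = 1/((4 - 33/2) + 1456) = 1/(-25/2 + 1456) = 1/(2887/2) = 2/2887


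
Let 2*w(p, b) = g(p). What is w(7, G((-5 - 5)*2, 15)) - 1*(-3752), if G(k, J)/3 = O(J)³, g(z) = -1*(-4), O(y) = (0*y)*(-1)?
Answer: 3754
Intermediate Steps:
O(y) = 0 (O(y) = 0*(-1) = 0)
g(z) = 4
G(k, J) = 0 (G(k, J) = 3*0³ = 3*0 = 0)
w(p, b) = 2 (w(p, b) = (½)*4 = 2)
w(7, G((-5 - 5)*2, 15)) - 1*(-3752) = 2 - 1*(-3752) = 2 + 3752 = 3754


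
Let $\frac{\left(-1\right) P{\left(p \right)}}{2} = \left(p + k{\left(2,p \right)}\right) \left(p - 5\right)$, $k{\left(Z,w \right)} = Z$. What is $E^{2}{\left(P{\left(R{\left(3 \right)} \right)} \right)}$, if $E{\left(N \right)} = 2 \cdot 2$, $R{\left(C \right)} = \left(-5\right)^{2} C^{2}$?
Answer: $16$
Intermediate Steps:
$R{\left(C \right)} = 25 C^{2}$
$P{\left(p \right)} = - 2 \left(-5 + p\right) \left(2 + p\right)$ ($P{\left(p \right)} = - 2 \left(p + 2\right) \left(p - 5\right) = - 2 \left(2 + p\right) \left(-5 + p\right) = - 2 \left(-5 + p\right) \left(2 + p\right)$)
$E{\left(N \right)} = 4$
$E^{2}{\left(P{\left(R{\left(3 \right)} \right)} \right)} = 4^{2} = 16$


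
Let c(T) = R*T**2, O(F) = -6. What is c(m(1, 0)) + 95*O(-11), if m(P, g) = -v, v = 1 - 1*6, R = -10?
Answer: -820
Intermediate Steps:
v = -5 (v = 1 - 6 = -5)
m(P, g) = 5 (m(P, g) = -1*(-5) = 5)
c(T) = -10*T**2
c(m(1, 0)) + 95*O(-11) = -10*5**2 + 95*(-6) = -10*25 - 570 = -250 - 570 = -820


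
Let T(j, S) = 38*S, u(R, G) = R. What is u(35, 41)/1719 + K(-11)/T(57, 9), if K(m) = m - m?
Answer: 35/1719 ≈ 0.020361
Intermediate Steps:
K(m) = 0
u(35, 41)/1719 + K(-11)/T(57, 9) = 35/1719 + 0/((38*9)) = 35*(1/1719) + 0/342 = 35/1719 + 0*(1/342) = 35/1719 + 0 = 35/1719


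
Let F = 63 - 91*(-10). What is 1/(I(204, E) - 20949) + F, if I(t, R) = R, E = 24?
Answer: 20360024/20925 ≈ 973.00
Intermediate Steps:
F = 973 (F = 63 + 910 = 973)
1/(I(204, E) - 20949) + F = 1/(24 - 20949) + 973 = 1/(-20925) + 973 = -1/20925 + 973 = 20360024/20925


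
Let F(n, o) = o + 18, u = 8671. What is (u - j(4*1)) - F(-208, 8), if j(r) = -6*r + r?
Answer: 8665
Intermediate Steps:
j(r) = -5*r
F(n, o) = 18 + o
(u - j(4*1)) - F(-208, 8) = (8671 - (-5)*4*1) - (18 + 8) = (8671 - (-5)*4) - 1*26 = (8671 - 1*(-20)) - 26 = (8671 + 20) - 26 = 8691 - 26 = 8665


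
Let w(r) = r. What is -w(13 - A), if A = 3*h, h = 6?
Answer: 5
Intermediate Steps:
A = 18 (A = 3*6 = 18)
-w(13 - A) = -(13 - 1*18) = -(13 - 18) = -1*(-5) = 5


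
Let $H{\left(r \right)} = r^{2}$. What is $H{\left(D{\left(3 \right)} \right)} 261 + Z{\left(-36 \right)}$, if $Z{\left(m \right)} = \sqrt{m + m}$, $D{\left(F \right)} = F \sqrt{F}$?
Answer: $7047 + 6 i \sqrt{2} \approx 7047.0 + 8.4853 i$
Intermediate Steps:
$D{\left(F \right)} = F^{\frac{3}{2}}$
$Z{\left(m \right)} = \sqrt{2} \sqrt{m}$ ($Z{\left(m \right)} = \sqrt{2 m} = \sqrt{2} \sqrt{m}$)
$H{\left(D{\left(3 \right)} \right)} 261 + Z{\left(-36 \right)} = \left(3^{\frac{3}{2}}\right)^{2} \cdot 261 + \sqrt{2} \sqrt{-36} = \left(3 \sqrt{3}\right)^{2} \cdot 261 + \sqrt{2} \cdot 6 i = 27 \cdot 261 + 6 i \sqrt{2} = 7047 + 6 i \sqrt{2}$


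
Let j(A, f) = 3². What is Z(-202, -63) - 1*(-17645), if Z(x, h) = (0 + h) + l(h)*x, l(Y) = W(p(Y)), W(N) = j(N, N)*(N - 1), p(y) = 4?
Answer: 12128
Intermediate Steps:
j(A, f) = 9
W(N) = -9 + 9*N (W(N) = 9*(N - 1) = 9*(-1 + N) = -9 + 9*N)
l(Y) = 27 (l(Y) = -9 + 9*4 = -9 + 36 = 27)
Z(x, h) = h + 27*x (Z(x, h) = (0 + h) + 27*x = h + 27*x)
Z(-202, -63) - 1*(-17645) = (-63 + 27*(-202)) - 1*(-17645) = (-63 - 5454) + 17645 = -5517 + 17645 = 12128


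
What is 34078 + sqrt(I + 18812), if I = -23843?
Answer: 34078 + 3*I*sqrt(559) ≈ 34078.0 + 70.93*I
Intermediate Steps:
34078 + sqrt(I + 18812) = 34078 + sqrt(-23843 + 18812) = 34078 + sqrt(-5031) = 34078 + 3*I*sqrt(559)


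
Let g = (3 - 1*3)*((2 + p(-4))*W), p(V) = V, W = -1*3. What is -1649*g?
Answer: 0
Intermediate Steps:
W = -3
g = 0 (g = (3 - 1*3)*((2 - 4)*(-3)) = (3 - 3)*(-2*(-3)) = 0*6 = 0)
-1649*g = -1649*0 = 0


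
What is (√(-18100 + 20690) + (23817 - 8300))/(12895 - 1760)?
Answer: 15517/11135 + √2590/11135 ≈ 1.3981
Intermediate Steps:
(√(-18100 + 20690) + (23817 - 8300))/(12895 - 1760) = (√2590 + 15517)/11135 = (15517 + √2590)*(1/11135) = 15517/11135 + √2590/11135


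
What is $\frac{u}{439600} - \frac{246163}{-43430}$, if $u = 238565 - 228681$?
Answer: $\frac{388008989}{68185100} \approx 5.6905$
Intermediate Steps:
$u = 9884$ ($u = 238565 - 228681 = 9884$)
$\frac{u}{439600} - \frac{246163}{-43430} = \frac{9884}{439600} - \frac{246163}{-43430} = 9884 \cdot \frac{1}{439600} - - \frac{246163}{43430} = \frac{353}{15700} + \frac{246163}{43430} = \frac{388008989}{68185100}$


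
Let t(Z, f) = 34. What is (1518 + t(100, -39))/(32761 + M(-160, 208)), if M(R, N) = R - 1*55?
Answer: 776/16273 ≈ 0.047686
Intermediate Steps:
M(R, N) = -55 + R (M(R, N) = R - 55 = -55 + R)
(1518 + t(100, -39))/(32761 + M(-160, 208)) = (1518 + 34)/(32761 + (-55 - 160)) = 1552/(32761 - 215) = 1552/32546 = 1552*(1/32546) = 776/16273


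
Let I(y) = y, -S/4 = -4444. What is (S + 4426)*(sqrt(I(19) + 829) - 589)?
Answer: -13076978 + 88808*sqrt(53) ≈ -1.2430e+7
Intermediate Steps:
S = 17776 (S = -4*(-4444) = 17776)
(S + 4426)*(sqrt(I(19) + 829) - 589) = (17776 + 4426)*(sqrt(19 + 829) - 589) = 22202*(sqrt(848) - 589) = 22202*(4*sqrt(53) - 589) = 22202*(-589 + 4*sqrt(53)) = -13076978 + 88808*sqrt(53)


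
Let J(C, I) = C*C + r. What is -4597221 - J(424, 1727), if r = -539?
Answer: -4776458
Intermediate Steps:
J(C, I) = -539 + C**2 (J(C, I) = C*C - 539 = C**2 - 539 = -539 + C**2)
-4597221 - J(424, 1727) = -4597221 - (-539 + 424**2) = -4597221 - (-539 + 179776) = -4597221 - 1*179237 = -4597221 - 179237 = -4776458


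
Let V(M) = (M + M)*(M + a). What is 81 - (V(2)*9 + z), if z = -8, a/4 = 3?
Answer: -415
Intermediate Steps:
a = 12 (a = 4*3 = 12)
V(M) = 2*M*(12 + M) (V(M) = (M + M)*(M + 12) = (2*M)*(12 + M) = 2*M*(12 + M))
81 - (V(2)*9 + z) = 81 - ((2*2*(12 + 2))*9 - 8) = 81 - ((2*2*14)*9 - 8) = 81 - (56*9 - 8) = 81 - (504 - 8) = 81 - 1*496 = 81 - 496 = -415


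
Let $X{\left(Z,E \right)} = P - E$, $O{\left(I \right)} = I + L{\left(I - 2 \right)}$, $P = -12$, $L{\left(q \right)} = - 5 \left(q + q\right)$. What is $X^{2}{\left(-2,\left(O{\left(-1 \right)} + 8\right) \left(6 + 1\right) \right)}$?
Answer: $73441$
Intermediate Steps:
$L{\left(q \right)} = - 10 q$ ($L{\left(q \right)} = - 5 \cdot 2 q = - 10 q$)
$O{\left(I \right)} = 20 - 9 I$ ($O{\left(I \right)} = I - 10 \left(I - 2\right) = I - 10 \left(-2 + I\right) = I - \left(-20 + 10 I\right) = 20 - 9 I$)
$X{\left(Z,E \right)} = -12 - E$
$X^{2}{\left(-2,\left(O{\left(-1 \right)} + 8\right) \left(6 + 1\right) \right)} = \left(-12 - \left(\left(20 - -9\right) + 8\right) \left(6 + 1\right)\right)^{2} = \left(-12 - \left(\left(20 + 9\right) + 8\right) 7\right)^{2} = \left(-12 - \left(29 + 8\right) 7\right)^{2} = \left(-12 - 37 \cdot 7\right)^{2} = \left(-12 - 259\right)^{2} = \left(-271\right)^{2} = 73441$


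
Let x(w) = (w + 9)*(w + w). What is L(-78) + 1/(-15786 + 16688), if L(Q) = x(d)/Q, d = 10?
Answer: -171341/35178 ≈ -4.8707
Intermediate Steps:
x(w) = 2*w*(9 + w) (x(w) = (9 + w)*(2*w) = 2*w*(9 + w))
L(Q) = 380/Q (L(Q) = (2*10*(9 + 10))/Q = (2*10*19)/Q = 380/Q)
L(-78) + 1/(-15786 + 16688) = 380/(-78) + 1/(-15786 + 16688) = 380*(-1/78) + 1/902 = -190/39 + 1/902 = -171341/35178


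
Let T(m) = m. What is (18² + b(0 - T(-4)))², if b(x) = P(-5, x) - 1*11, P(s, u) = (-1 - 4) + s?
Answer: 91809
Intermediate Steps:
P(s, u) = -5 + s
b(x) = -21 (b(x) = (-5 - 5) - 1*11 = -10 - 11 = -21)
(18² + b(0 - T(-4)))² = (18² - 21)² = (324 - 21)² = 303² = 91809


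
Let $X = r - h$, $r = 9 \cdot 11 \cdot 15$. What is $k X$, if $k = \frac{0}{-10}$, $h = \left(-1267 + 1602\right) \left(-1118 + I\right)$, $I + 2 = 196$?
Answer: $0$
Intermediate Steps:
$I = 194$ ($I = -2 + 196 = 194$)
$r = 1485$ ($r = 99 \cdot 15 = 1485$)
$h = -309540$ ($h = \left(-1267 + 1602\right) \left(-1118 + 194\right) = 335 \left(-924\right) = -309540$)
$k = 0$ ($k = 0 \left(- \frac{1}{10}\right) = 0$)
$X = 311025$ ($X = 1485 - -309540 = 1485 + 309540 = 311025$)
$k X = 0 \cdot 311025 = 0$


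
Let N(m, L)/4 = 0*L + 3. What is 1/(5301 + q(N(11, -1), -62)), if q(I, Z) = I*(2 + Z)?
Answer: 1/4581 ≈ 0.00021829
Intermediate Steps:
N(m, L) = 12 (N(m, L) = 4*(0*L + 3) = 4*(0 + 3) = 4*3 = 12)
1/(5301 + q(N(11, -1), -62)) = 1/(5301 + 12*(2 - 62)) = 1/(5301 + 12*(-60)) = 1/(5301 - 720) = 1/4581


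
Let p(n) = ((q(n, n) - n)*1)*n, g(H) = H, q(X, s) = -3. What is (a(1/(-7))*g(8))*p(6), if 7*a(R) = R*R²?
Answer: 432/2401 ≈ 0.17992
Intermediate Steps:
a(R) = R³/7 (a(R) = (R*R²)/7 = R³/7)
p(n) = n*(-3 - n) (p(n) = ((-3 - n)*1)*n = (-3 - n)*n = n*(-3 - n))
(a(1/(-7))*g(8))*p(6) = (((1/(-7))³/7)*8)*(-1*6*(3 + 6)) = (((-⅐)³/7)*8)*(-1*6*9) = (((⅐)*(-1/343))*8)*(-54) = -1/2401*8*(-54) = -8/2401*(-54) = 432/2401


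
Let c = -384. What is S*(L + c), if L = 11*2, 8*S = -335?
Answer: 60635/4 ≈ 15159.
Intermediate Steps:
S = -335/8 (S = (⅛)*(-335) = -335/8 ≈ -41.875)
L = 22
S*(L + c) = -335*(22 - 384)/8 = -335/8*(-362) = 60635/4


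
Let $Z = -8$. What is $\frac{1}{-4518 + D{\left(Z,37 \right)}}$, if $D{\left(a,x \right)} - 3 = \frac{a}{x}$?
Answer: $- \frac{37}{167063} \approx -0.00022147$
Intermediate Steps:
$D{\left(a,x \right)} = 3 + \frac{a}{x}$
$\frac{1}{-4518 + D{\left(Z,37 \right)}} = \frac{1}{-4518 + \left(3 - \frac{8}{37}\right)} = \frac{1}{-4518 + \frac{103}{37}} = \frac{1}{- \frac{167063}{37}} = - \frac{37}{167063}$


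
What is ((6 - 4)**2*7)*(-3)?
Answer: -84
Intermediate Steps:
((6 - 4)**2*7)*(-3) = (2**2*7)*(-3) = (4*7)*(-3) = 28*(-3) = -84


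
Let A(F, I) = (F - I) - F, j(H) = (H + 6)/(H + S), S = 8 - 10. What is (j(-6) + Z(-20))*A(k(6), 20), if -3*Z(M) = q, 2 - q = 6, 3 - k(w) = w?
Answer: -80/3 ≈ -26.667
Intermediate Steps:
k(w) = 3 - w
S = -2
q = -4 (q = 2 - 1*6 = 2 - 6 = -4)
j(H) = (6 + H)/(-2 + H) (j(H) = (H + 6)/(H - 2) = (6 + H)/(-2 + H))
Z(M) = 4/3 (Z(M) = -⅓*(-4) = 4/3)
A(F, I) = -I
(j(-6) + Z(-20))*A(k(6), 20) = ((6 - 6)/(-2 - 6) + 4/3)*(-1*20) = (0/(-8) + 4/3)*(-20) = (-⅛*0 + 4/3)*(-20) = (0 + 4/3)*(-20) = (4/3)*(-20) = -80/3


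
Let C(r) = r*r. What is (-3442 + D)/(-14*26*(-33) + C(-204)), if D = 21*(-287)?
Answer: -9469/53628 ≈ -0.17657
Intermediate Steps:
D = -6027
C(r) = r²
(-3442 + D)/(-14*26*(-33) + C(-204)) = (-3442 - 6027)/(-14*26*(-33) + (-204)²) = -9469/(-364*(-33) + 41616) = -9469/(12012 + 41616) = -9469/53628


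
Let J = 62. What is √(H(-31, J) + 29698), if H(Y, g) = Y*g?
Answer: 8*√434 ≈ 166.66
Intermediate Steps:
√(H(-31, J) + 29698) = √(-31*62 + 29698) = √(-1922 + 29698) = √27776 = 8*√434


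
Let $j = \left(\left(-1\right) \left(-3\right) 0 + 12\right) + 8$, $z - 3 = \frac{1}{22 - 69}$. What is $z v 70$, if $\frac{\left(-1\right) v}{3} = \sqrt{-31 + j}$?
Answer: $- \frac{29400 i \sqrt{11}}{47} \approx - 2074.7 i$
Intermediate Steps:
$z = \frac{140}{47}$ ($z = 3 + \frac{1}{22 - 69} = 3 + \frac{1}{-47} = 3 - \frac{1}{47} = \frac{140}{47} \approx 2.9787$)
$j = 20$ ($j = \left(3 \cdot 0 + 12\right) + 8 = \left(0 + 12\right) + 8 = 12 + 8 = 20$)
$v = - 3 i \sqrt{11}$ ($v = - 3 \sqrt{-31 + 20} = - 3 \sqrt{-11} = - 3 i \sqrt{11} \approx - 9.9499 i$)
$z v 70 = \frac{140 \left(- 3 i \sqrt{11}\right)}{47} \cdot 70 = - \frac{420 i \sqrt{11}}{47} \cdot 70 = - \frac{29400 i \sqrt{11}}{47}$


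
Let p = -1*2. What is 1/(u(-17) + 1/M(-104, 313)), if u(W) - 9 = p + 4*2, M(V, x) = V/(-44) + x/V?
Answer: 739/9941 ≈ 0.074339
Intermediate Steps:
p = -2
M(V, x) = -V/44 + x/V (M(V, x) = V*(-1/44) + x/V = -V/44 + x/V)
u(W) = 15 (u(W) = 9 + (-2 + 4*2) = 9 + (-2 + 8) = 9 + 6 = 15)
1/(u(-17) + 1/M(-104, 313)) = 1/(15 + 1/(-1/44*(-104) + 313/(-104))) = 1/(15 + 1/(26/11 + 313*(-1/104))) = 1/(15 + 1/(26/11 - 313/104)) = 1/(15 + 1/(-739/1144)) = 1/(15 - 1144/739) = 1/(9941/739) = 739/9941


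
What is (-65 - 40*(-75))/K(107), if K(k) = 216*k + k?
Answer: 2935/23219 ≈ 0.12641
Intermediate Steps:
K(k) = 217*k
(-65 - 40*(-75))/K(107) = (-65 - 40*(-75))/((217*107)) = (-65 + 3000)/23219 = 2935*(1/23219) = 2935/23219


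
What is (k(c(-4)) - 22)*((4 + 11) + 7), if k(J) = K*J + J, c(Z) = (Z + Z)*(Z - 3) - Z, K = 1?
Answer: 2156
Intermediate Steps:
c(Z) = -Z + 2*Z*(-3 + Z) (c(Z) = (2*Z)*(-3 + Z) - Z = 2*Z*(-3 + Z) - Z = -Z + 2*Z*(-3 + Z))
k(J) = 2*J (k(J) = 1*J + J = J + J = 2*J)
(k(c(-4)) - 22)*((4 + 11) + 7) = (2*(-4*(-7 + 2*(-4))) - 22)*((4 + 11) + 7) = (2*(-4*(-7 - 8)) - 22)*(15 + 7) = (2*(-4*(-15)) - 22)*22 = (2*60 - 22)*22 = (120 - 22)*22 = 98*22 = 2156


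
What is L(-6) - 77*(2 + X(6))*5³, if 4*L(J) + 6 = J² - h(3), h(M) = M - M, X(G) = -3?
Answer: 19265/2 ≈ 9632.5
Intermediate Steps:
h(M) = 0
L(J) = -3/2 + J²/4 (L(J) = -3/2 + (J² - 1*0)/4 = -3/2 + (J² + 0)/4 = -3/2 + J²/4)
L(-6) - 77*(2 + X(6))*5³ = (-3/2 + (¼)*(-6)²) - 77*(2 - 3)*5³ = (-3/2 + (¼)*36) - (-77)*125 = (-3/2 + 9) - 77*(-125) = 15/2 + 9625 = 19265/2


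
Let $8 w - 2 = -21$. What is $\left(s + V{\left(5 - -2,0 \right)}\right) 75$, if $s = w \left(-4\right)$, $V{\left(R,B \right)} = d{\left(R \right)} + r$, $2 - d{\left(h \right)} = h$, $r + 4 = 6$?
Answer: $\frac{975}{2} \approx 487.5$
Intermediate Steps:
$w = - \frac{19}{8}$ ($w = \frac{1}{4} + \frac{1}{8} \left(-21\right) = \frac{1}{4} - \frac{21}{8} = - \frac{19}{8} \approx -2.375$)
$r = 2$ ($r = -4 + 6 = 2$)
$d{\left(h \right)} = 2 - h$
$V{\left(R,B \right)} = 4 - R$ ($V{\left(R,B \right)} = \left(2 - R\right) + 2 = 4 - R$)
$s = \frac{19}{2}$ ($s = \left(- \frac{19}{8}\right) \left(-4\right) = \frac{19}{2} \approx 9.5$)
$\left(s + V{\left(5 - -2,0 \right)}\right) 75 = \left(\frac{19}{2} + \left(4 - \left(5 - -2\right)\right)\right) 75 = \left(\frac{19}{2} + \left(4 - \left(5 + 2\right)\right)\right) 75 = \left(\frac{19}{2} + \left(4 - 7\right)\right) 75 = \left(\frac{19}{2} - 3\right) 75 = \frac{13}{2} \cdot 75 = \frac{975}{2}$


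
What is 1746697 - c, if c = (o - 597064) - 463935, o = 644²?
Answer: 2392960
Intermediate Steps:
o = 414736
c = -646263 (c = (414736 - 597064) - 463935 = -182328 - 463935 = -646263)
1746697 - c = 1746697 - 1*(-646263) = 1746697 + 646263 = 2392960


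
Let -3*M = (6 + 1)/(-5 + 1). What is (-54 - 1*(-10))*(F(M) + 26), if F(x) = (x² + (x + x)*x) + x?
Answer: -14575/12 ≈ -1214.6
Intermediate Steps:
M = 7/12 (M = -(6 + 1)/(3*(-5 + 1)) = -7/(3*(-4)) = -7*(-1)/(3*4) = -⅓*(-7/4) = 7/12 ≈ 0.58333)
F(x) = x + 3*x² (F(x) = (x² + (2*x)*x) + x = (x² + 2*x²) + x = 3*x² + x = x + 3*x²)
(-54 - 1*(-10))*(F(M) + 26) = (-54 - 1*(-10))*(7*(1 + 3*(7/12))/12 + 26) = (-54 + 10)*(7*(1 + 7/4)/12 + 26) = -44*((7/12)*(11/4) + 26) = -44*(77/48 + 26) = -44*1325/48 = -14575/12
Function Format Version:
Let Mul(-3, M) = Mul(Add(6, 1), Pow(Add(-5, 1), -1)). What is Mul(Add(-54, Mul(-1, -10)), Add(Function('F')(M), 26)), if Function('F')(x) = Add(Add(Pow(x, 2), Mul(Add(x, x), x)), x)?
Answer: Rational(-14575, 12) ≈ -1214.6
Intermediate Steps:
M = Rational(7, 12) (M = Mul(Rational(-1, 3), Mul(Add(6, 1), Pow(Add(-5, 1), -1))) = Mul(Rational(-1, 3), Mul(7, Pow(-4, -1))) = Mul(Rational(-1, 3), Mul(7, Rational(-1, 4))) = Mul(Rational(-1, 3), Rational(-7, 4)) = Rational(7, 12) ≈ 0.58333)
Function('F')(x) = Add(x, Mul(3, Pow(x, 2))) (Function('F')(x) = Add(Add(Pow(x, 2), Mul(Mul(2, x), x)), x) = Add(Add(Pow(x, 2), Mul(2, Pow(x, 2))), x) = Add(Mul(3, Pow(x, 2)), x) = Add(x, Mul(3, Pow(x, 2))))
Mul(Add(-54, Mul(-1, -10)), Add(Function('F')(M), 26)) = Mul(Add(-54, Mul(-1, -10)), Add(Mul(Rational(7, 12), Add(1, Mul(3, Rational(7, 12)))), 26)) = Mul(Add(-54, 10), Add(Mul(Rational(7, 12), Add(1, Rational(7, 4))), 26)) = Mul(-44, Add(Mul(Rational(7, 12), Rational(11, 4)), 26)) = Mul(-44, Add(Rational(77, 48), 26)) = Mul(-44, Rational(1325, 48)) = Rational(-14575, 12)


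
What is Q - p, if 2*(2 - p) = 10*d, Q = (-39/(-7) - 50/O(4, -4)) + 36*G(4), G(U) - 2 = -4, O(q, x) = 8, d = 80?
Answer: 9109/28 ≈ 325.32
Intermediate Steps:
G(U) = -2 (G(U) = 2 - 4 = -2)
Q = -2035/28 (Q = (-39/(-7) - 50/8) + 36*(-2) = (-39*(-⅐) - 50*⅛) - 72 = (39/7 - 25/4) - 72 = -19/28 - 72 = -2035/28 ≈ -72.679)
p = -398 (p = 2 - 5*80 = 2 - ½*800 = 2 - 400 = -398)
Q - p = -2035/28 - 1*(-398) = -2035/28 + 398 = 9109/28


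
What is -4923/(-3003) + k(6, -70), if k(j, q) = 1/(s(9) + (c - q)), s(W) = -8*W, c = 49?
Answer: 78128/47047 ≈ 1.6606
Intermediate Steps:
k(j, q) = 1/(-23 - q) (k(j, q) = 1/(-8*9 + (49 - q)) = 1/(-72 + (49 - q)) = 1/(-23 - q))
-4923/(-3003) + k(6, -70) = -4923/(-3003) - 1/(23 - 70) = -4923*(-1/3003) - 1/(-47) = 1641/1001 - 1*(-1/47) = 1641/1001 + 1/47 = 78128/47047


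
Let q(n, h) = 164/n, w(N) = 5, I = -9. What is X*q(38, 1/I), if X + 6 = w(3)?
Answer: -82/19 ≈ -4.3158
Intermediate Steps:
X = -1 (X = -6 + 5 = -1)
X*q(38, 1/I) = -164/38 = -1*82/19 = -82/19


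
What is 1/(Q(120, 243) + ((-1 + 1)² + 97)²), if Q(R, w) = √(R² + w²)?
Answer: 9409/88455832 - 3*√8161/88455832 ≈ 0.00010331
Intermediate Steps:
1/(Q(120, 243) + ((-1 + 1)² + 97)²) = 1/(√(120² + 243²) + ((-1 + 1)² + 97)²) = 1/(√(14400 + 59049) + (0² + 97)²) = 1/(√73449 + (0 + 97)²) = 1/(3*√8161 + 97²) = 1/(3*√8161 + 9409) = 1/(9409 + 3*√8161)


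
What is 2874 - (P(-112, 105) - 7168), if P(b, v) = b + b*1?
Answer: 10266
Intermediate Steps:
P(b, v) = 2*b (P(b, v) = b + b = 2*b)
2874 - (P(-112, 105) - 7168) = 2874 - (2*(-112) - 7168) = 2874 - (-224 - 7168) = 2874 - 1*(-7392) = 2874 + 7392 = 10266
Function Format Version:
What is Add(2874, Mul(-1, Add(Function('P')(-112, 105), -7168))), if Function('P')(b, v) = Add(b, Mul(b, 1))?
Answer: 10266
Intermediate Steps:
Function('P')(b, v) = Mul(2, b) (Function('P')(b, v) = Add(b, b) = Mul(2, b))
Add(2874, Mul(-1, Add(Function('P')(-112, 105), -7168))) = Add(2874, Mul(-1, Add(Mul(2, -112), -7168))) = Add(2874, Mul(-1, Add(-224, -7168))) = Add(2874, Mul(-1, -7392)) = Add(2874, 7392) = 10266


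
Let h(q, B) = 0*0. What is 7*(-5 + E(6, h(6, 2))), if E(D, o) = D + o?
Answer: 7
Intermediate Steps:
h(q, B) = 0
7*(-5 + E(6, h(6, 2))) = 7*(-5 + (6 + 0)) = 7*(-5 + 6) = 7*1 = 7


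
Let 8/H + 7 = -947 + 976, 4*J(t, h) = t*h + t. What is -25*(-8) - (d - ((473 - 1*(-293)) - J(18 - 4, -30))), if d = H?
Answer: 23477/22 ≈ 1067.1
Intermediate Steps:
J(t, h) = t/4 + h*t/4 (J(t, h) = (t*h + t)/4 = (h*t + t)/4 = (t + h*t)/4 = t/4 + h*t/4)
H = 4/11 (H = 8/(-7 + (-947 + 976)) = 8/(-7 + 29) = 8/22 = 8*(1/22) = 4/11 ≈ 0.36364)
d = 4/11 ≈ 0.36364
-25*(-8) - (d - ((473 - 1*(-293)) - J(18 - 4, -30))) = -25*(-8) - (4/11 - ((473 - 1*(-293)) - (18 - 4)*(1 - 30)/4)) = 200 - (4/11 - ((473 + 293) - 14*(-29)/4)) = 200 - (4/11 - (766 - 1*(-203/2))) = 200 - (4/11 - (766 + 203/2)) = 200 - (4/11 - 1*1735/2) = 200 - (4/11 - 1735/2) = 200 - 1*(-19077/22) = 200 + 19077/22 = 23477/22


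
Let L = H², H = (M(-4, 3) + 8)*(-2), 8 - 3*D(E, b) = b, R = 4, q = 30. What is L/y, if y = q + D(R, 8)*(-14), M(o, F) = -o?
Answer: 96/5 ≈ 19.200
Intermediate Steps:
D(E, b) = 8/3 - b/3
y = 30 (y = 30 + (8/3 - ⅓*8)*(-14) = 30 + (8/3 - 8/3)*(-14) = 30 + 0*(-14) = 30 + 0 = 30)
H = -24 (H = (-1*(-4) + 8)*(-2) = (4 + 8)*(-2) = 12*(-2) = -24)
L = 576 (L = (-24)² = 576)
L/y = 576/30 = 576*(1/30) = 96/5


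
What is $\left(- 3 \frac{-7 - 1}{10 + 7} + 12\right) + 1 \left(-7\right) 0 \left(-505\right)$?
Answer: $\frac{228}{17} \approx 13.412$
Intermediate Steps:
$\left(- 3 \frac{-7 - 1}{10 + 7} + 12\right) + 1 \left(-7\right) 0 \left(-505\right) = \left(- 3 \left(- \frac{8}{17}\right) + 12\right) + \left(-7\right) 0 \left(-505\right) = \left(- 3 \left(\left(-8\right) \frac{1}{17}\right) + 12\right) + 0 \left(-505\right) = \left(\left(-3\right) \left(- \frac{8}{17}\right) + 12\right) + 0 = \left(\frac{24}{17} + 12\right) + 0 = \frac{228}{17} + 0 = \frac{228}{17}$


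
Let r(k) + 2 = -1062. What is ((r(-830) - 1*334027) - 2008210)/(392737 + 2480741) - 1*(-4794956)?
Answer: 13778198233667/2873478 ≈ 4.7950e+6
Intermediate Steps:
r(k) = -1064 (r(k) = -2 - 1062 = -1064)
((r(-830) - 1*334027) - 2008210)/(392737 + 2480741) - 1*(-4794956) = ((-1064 - 1*334027) - 2008210)/(392737 + 2480741) - 1*(-4794956) = ((-1064 - 334027) - 2008210)/2873478 + 4794956 = (-335091 - 2008210)*(1/2873478) + 4794956 = -2343301*1/2873478 + 4794956 = -2343301/2873478 + 4794956 = 13778198233667/2873478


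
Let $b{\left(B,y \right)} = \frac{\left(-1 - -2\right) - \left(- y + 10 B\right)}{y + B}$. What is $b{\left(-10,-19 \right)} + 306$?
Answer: $\frac{8792}{29} \approx 303.17$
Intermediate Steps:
$b{\left(B,y \right)} = \frac{1 + y - 10 B}{B + y}$ ($b{\left(B,y \right)} = \frac{\left(-1 + 2\right) - \left(- y + 10 B\right)}{B + y} = \frac{1 - \left(- y + 10 B\right)}{B + y} = \frac{1 + y - 10 B}{B + y}$)
$b{\left(-10,-19 \right)} + 306 = \frac{1 - 19 - -100}{-10 - 19} + 306 = \frac{1 - 19 + 100}{-29} + 306 = \left(- \frac{1}{29}\right) 82 + 306 = - \frac{82}{29} + 306 = \frac{8792}{29}$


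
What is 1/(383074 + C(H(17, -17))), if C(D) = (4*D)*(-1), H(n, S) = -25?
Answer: 1/383174 ≈ 2.6098e-6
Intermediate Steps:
C(D) = -4*D
1/(383074 + C(H(17, -17))) = 1/(383074 - 4*(-25)) = 1/(383074 + 100) = 1/383174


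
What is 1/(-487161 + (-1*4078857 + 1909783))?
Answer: -1/2656235 ≈ -3.7647e-7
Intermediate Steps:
1/(-487161 + (-1*4078857 + 1909783)) = 1/(-487161 + (-4078857 + 1909783)) = 1/(-487161 - 2169074) = 1/(-2656235) = -1/2656235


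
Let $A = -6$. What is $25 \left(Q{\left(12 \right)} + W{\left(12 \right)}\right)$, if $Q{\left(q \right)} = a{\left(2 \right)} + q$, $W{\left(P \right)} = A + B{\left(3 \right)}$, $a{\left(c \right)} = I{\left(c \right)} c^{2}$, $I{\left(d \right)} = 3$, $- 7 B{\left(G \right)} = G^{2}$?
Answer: $\frac{2925}{7} \approx 417.86$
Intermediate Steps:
$B{\left(G \right)} = - \frac{G^{2}}{7}$
$a{\left(c \right)} = 3 c^{2}$
$W{\left(P \right)} = - \frac{51}{7}$ ($W{\left(P \right)} = -6 - \frac{3^{2}}{7} = -6 - \frac{9}{7} = - \frac{51}{7}$)
$Q{\left(q \right)} = 12 + q$ ($Q{\left(q \right)} = 3 \cdot 2^{2} + q = 3 \cdot 4 + q = 12 + q$)
$25 \left(Q{\left(12 \right)} + W{\left(12 \right)}\right) = 25 \left(\left(12 + 12\right) - \frac{51}{7}\right) = 25 \left(24 - \frac{51}{7}\right) = 25 \cdot \frac{117}{7} = \frac{2925}{7}$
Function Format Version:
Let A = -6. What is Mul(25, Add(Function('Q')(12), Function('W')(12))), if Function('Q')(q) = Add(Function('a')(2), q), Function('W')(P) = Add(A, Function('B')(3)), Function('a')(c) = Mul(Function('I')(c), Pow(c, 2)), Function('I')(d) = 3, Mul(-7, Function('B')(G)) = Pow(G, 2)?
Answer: Rational(2925, 7) ≈ 417.86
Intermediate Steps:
Function('B')(G) = Mul(Rational(-1, 7), Pow(G, 2))
Function('a')(c) = Mul(3, Pow(c, 2))
Function('W')(P) = Rational(-51, 7) (Function('W')(P) = Add(-6, Mul(Rational(-1, 7), Pow(3, 2))) = Add(-6, Mul(Rational(-1, 7), 9)) = Add(-6, Rational(-9, 7)) = Rational(-51, 7))
Function('Q')(q) = Add(12, q) (Function('Q')(q) = Add(Mul(3, Pow(2, 2)), q) = Add(Mul(3, 4), q) = Add(12, q))
Mul(25, Add(Function('Q')(12), Function('W')(12))) = Mul(25, Add(Add(12, 12), Rational(-51, 7))) = Mul(25, Add(24, Rational(-51, 7))) = Mul(25, Rational(117, 7)) = Rational(2925, 7)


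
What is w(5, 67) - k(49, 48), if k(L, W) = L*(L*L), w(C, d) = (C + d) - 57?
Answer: -117634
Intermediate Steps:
w(C, d) = -57 + C + d
k(L, W) = L³ (k(L, W) = L*L² = L³)
w(5, 67) - k(49, 48) = (-57 + 5 + 67) - 1*49³ = 15 - 1*117649 = 15 - 117649 = -117634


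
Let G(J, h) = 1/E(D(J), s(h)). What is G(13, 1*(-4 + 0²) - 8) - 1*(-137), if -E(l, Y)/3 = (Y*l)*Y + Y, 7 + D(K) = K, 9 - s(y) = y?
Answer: 1096136/8001 ≈ 137.00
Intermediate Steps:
s(y) = 9 - y
D(K) = -7 + K
E(l, Y) = -3*Y - 3*l*Y² (E(l, Y) = -3*((Y*l)*Y + Y) = -3*(l*Y² + Y) = -3*(Y + l*Y²) = -3*Y - 3*l*Y²)
G(J, h) = -1/(3*(1 + (-7 + J)*(9 - h))*(9 - h)) (G(J, h) = 1/(-3*(9 - h)*(1 + (9 - h)*(-7 + J))) = 1/(-3*(9 - h)*(1 + (-7 + J)*(9 - h))) = 1/(-3*(1 + (-7 + J)*(9 - h))*(9 - h)) = -1/(3*(1 + (-7 + J)*(9 - h))*(9 - h)))
G(13, 1*(-4 + 0²) - 8) - 1*(-137) = 1/(3*(1 - (-9 + (1*(-4 + 0²) - 8))*(-7 + 13))*(-9 + (1*(-4 + 0²) - 8))) - 1*(-137) = 1/(3*(1 - 1*(-9 + (1*(-4 + 0) - 8))*6)*(-9 + (1*(-4 + 0) - 8))) + 137 = 1/(3*(1 - 1*(-9 + (1*(-4) - 8))*6)*(-9 + (1*(-4) - 8))) + 137 = 1/(3*(1 - 1*(-9 + (-4 - 8))*6)*(-9 + (-4 - 8))) + 137 = 1/(3*(1 - 1*(-9 - 12)*6)*(-9 - 12)) + 137 = (⅓)/(1 - 1*(-21)*6*(-21)) + 137 = (⅓)*(-1/21)/(1 + 126) + 137 = (⅓)*(-1/21)/127 + 137 = (⅓)*(1/127)*(-1/21) + 137 = -1/8001 + 137 = 1096136/8001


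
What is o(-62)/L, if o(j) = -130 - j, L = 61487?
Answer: -68/61487 ≈ -0.0011059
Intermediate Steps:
o(-62)/L = (-130 - 1*(-62))/61487 = (-130 + 62)*(1/61487) = -68*1/61487 = -68/61487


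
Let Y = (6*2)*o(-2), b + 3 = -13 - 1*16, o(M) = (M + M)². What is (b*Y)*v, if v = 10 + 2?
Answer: -73728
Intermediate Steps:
o(M) = 4*M² (o(M) = (2*M)² = 4*M²)
v = 12
b = -32 (b = -3 + (-13 - 1*16) = -3 + (-13 - 16) = -3 - 29 = -32)
Y = 192 (Y = (6*2)*(4*(-2)²) = 12*(4*4) = 12*16 = 192)
(b*Y)*v = -32*192*12 = -6144*12 = -73728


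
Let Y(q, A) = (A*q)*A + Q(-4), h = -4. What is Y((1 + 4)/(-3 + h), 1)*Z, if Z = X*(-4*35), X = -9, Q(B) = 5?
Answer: 5400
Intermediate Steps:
Y(q, A) = 5 + q*A**2 (Y(q, A) = (A*q)*A + 5 = q*A**2 + 5 = 5 + q*A**2)
Z = 1260 (Z = -(-36)*35 = -9*(-140) = 1260)
Y((1 + 4)/(-3 + h), 1)*Z = (5 + ((1 + 4)/(-3 - 4))*1**2)*1260 = (5 + (5/(-7))*1)*1260 = (5 + (5*(-1/7))*1)*1260 = (5 - 5/7*1)*1260 = (5 - 5/7)*1260 = (30/7)*1260 = 5400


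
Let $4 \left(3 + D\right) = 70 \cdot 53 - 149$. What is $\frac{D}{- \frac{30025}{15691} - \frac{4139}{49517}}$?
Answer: $- \frac{212113150431}{477443992} \approx -444.27$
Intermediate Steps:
$D = \frac{3549}{4}$ ($D = -3 + \frac{70 \cdot 53 - 149}{4} = -3 + \frac{3710 - 149}{4} = -3 + \frac{1}{4} \cdot 3561 = -3 + \frac{3561}{4} = \frac{3549}{4} \approx 887.25$)
$\frac{D}{- \frac{30025}{15691} - \frac{4139}{49517}} = \frac{3549}{4 \left(- \frac{30025}{15691} - \frac{4139}{49517}\right)} = \frac{3549}{4 \left(- \frac{119360998}{59767019}\right)} = \frac{3549}{4} \left(- \frac{59767019}{119360998}\right) = - \frac{212113150431}{477443992}$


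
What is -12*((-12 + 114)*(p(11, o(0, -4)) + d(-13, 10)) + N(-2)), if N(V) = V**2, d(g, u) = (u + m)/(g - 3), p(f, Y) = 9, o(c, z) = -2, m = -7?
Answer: -21669/2 ≈ -10835.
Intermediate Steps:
d(g, u) = (-7 + u)/(-3 + g) (d(g, u) = (u - 7)/(g - 3) = (-7 + u)/(-3 + g))
-12*((-12 + 114)*(p(11, o(0, -4)) + d(-13, 10)) + N(-2)) = -12*((-12 + 114)*(9 + (-7 + 10)/(-3 - 13)) + (-2)**2) = -12*(102*(9 + 3/(-16)) + 4) = -12*(102*(9 - 1/16*3) + 4) = -12*(102*(9 - 3/16) + 4) = -12*(102*(141/16) + 4) = -12*(7191/8 + 4) = -12*7223/8 = -21669/2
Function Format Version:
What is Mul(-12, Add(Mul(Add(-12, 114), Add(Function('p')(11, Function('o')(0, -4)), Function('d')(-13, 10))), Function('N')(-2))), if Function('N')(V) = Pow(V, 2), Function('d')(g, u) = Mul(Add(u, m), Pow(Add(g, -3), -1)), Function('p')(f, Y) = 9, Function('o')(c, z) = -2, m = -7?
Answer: Rational(-21669, 2) ≈ -10835.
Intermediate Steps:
Function('d')(g, u) = Mul(Pow(Add(-3, g), -1), Add(-7, u)) (Function('d')(g, u) = Mul(Add(u, -7), Pow(Add(g, -3), -1)) = Mul(Add(-7, u), Pow(Add(-3, g), -1)) = Mul(Pow(Add(-3, g), -1), Add(-7, u)))
Mul(-12, Add(Mul(Add(-12, 114), Add(Function('p')(11, Function('o')(0, -4)), Function('d')(-13, 10))), Function('N')(-2))) = Mul(-12, Add(Mul(Add(-12, 114), Add(9, Mul(Pow(Add(-3, -13), -1), Add(-7, 10)))), Pow(-2, 2))) = Mul(-12, Add(Mul(102, Add(9, Mul(Pow(-16, -1), 3))), 4)) = Mul(-12, Add(Mul(102, Add(9, Mul(Rational(-1, 16), 3))), 4)) = Mul(-12, Add(Mul(102, Add(9, Rational(-3, 16))), 4)) = Mul(-12, Add(Mul(102, Rational(141, 16)), 4)) = Mul(-12, Add(Rational(7191, 8), 4)) = Mul(-12, Rational(7223, 8)) = Rational(-21669, 2)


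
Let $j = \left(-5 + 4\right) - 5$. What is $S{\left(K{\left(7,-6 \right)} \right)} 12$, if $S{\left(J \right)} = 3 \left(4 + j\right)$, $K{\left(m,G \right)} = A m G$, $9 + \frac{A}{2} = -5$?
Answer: $-72$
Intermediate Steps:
$A = -28$ ($A = -18 + 2 \left(-5\right) = -18 - 10 = -28$)
$j = -6$ ($j = -1 - 5 = -6$)
$K{\left(m,G \right)} = - 28 G m$ ($K{\left(m,G \right)} = - 28 m G = - 28 G m$)
$S{\left(J \right)} = -6$ ($S{\left(J \right)} = 3 \left(4 - 6\right) = 3 \left(-2\right) = -6$)
$S{\left(K{\left(7,-6 \right)} \right)} 12 = \left(-6\right) 12 = -72$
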